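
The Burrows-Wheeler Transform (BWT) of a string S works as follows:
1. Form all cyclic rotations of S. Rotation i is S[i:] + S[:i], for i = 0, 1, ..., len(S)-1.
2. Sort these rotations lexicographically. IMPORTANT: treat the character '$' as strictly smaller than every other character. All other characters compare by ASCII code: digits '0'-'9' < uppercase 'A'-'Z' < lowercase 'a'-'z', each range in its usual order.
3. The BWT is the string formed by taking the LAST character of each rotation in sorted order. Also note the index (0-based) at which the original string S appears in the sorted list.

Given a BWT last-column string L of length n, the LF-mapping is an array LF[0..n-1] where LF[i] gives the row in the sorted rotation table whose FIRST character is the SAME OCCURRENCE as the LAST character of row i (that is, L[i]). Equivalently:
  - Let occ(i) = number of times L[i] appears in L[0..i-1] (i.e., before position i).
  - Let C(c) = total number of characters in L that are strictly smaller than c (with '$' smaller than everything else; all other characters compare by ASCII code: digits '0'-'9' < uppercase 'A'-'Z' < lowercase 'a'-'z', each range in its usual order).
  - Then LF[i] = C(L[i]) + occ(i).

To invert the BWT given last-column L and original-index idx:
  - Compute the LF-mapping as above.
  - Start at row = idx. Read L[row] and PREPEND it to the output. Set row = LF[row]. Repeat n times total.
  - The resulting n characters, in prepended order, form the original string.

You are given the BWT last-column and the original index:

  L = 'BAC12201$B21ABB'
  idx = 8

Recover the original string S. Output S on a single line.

Answer: A0221BABBC112B$

Derivation:
LF mapping: 10 8 14 2 5 6 1 3 0 11 7 4 9 12 13
Walk LF starting at row 8, prepending L[row]:
  step 1: row=8, L[8]='$', prepend. Next row=LF[8]=0
  step 2: row=0, L[0]='B', prepend. Next row=LF[0]=10
  step 3: row=10, L[10]='2', prepend. Next row=LF[10]=7
  step 4: row=7, L[7]='1', prepend. Next row=LF[7]=3
  step 5: row=3, L[3]='1', prepend. Next row=LF[3]=2
  step 6: row=2, L[2]='C', prepend. Next row=LF[2]=14
  step 7: row=14, L[14]='B', prepend. Next row=LF[14]=13
  step 8: row=13, L[13]='B', prepend. Next row=LF[13]=12
  step 9: row=12, L[12]='A', prepend. Next row=LF[12]=9
  step 10: row=9, L[9]='B', prepend. Next row=LF[9]=11
  step 11: row=11, L[11]='1', prepend. Next row=LF[11]=4
  step 12: row=4, L[4]='2', prepend. Next row=LF[4]=5
  step 13: row=5, L[5]='2', prepend. Next row=LF[5]=6
  step 14: row=6, L[6]='0', prepend. Next row=LF[6]=1
  step 15: row=1, L[1]='A', prepend. Next row=LF[1]=8
Reversed output: A0221BABBC112B$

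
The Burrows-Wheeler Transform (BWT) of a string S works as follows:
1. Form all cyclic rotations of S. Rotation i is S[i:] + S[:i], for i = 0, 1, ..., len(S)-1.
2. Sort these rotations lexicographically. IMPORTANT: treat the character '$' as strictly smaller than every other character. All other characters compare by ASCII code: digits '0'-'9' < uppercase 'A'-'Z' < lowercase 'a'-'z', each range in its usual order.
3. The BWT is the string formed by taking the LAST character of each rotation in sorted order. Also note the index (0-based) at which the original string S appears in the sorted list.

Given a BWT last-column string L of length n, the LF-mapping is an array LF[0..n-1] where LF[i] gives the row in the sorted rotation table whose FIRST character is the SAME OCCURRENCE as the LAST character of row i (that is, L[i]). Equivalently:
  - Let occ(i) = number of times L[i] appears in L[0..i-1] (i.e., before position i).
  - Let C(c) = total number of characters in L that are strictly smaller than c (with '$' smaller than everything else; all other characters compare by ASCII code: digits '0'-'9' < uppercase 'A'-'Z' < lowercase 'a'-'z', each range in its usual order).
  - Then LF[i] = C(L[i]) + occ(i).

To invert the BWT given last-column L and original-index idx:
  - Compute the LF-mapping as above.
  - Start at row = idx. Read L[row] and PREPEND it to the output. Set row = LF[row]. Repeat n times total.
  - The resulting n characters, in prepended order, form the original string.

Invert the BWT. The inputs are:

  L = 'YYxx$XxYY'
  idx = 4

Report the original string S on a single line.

LF mapping: 2 3 6 7 0 1 8 4 5
Walk LF starting at row 4, prepending L[row]:
  step 1: row=4, L[4]='$', prepend. Next row=LF[4]=0
  step 2: row=0, L[0]='Y', prepend. Next row=LF[0]=2
  step 3: row=2, L[2]='x', prepend. Next row=LF[2]=6
  step 4: row=6, L[6]='x', prepend. Next row=LF[6]=8
  step 5: row=8, L[8]='Y', prepend. Next row=LF[8]=5
  step 6: row=5, L[5]='X', prepend. Next row=LF[5]=1
  step 7: row=1, L[1]='Y', prepend. Next row=LF[1]=3
  step 8: row=3, L[3]='x', prepend. Next row=LF[3]=7
  step 9: row=7, L[7]='Y', prepend. Next row=LF[7]=4
Reversed output: YxYXYxxY$

Answer: YxYXYxxY$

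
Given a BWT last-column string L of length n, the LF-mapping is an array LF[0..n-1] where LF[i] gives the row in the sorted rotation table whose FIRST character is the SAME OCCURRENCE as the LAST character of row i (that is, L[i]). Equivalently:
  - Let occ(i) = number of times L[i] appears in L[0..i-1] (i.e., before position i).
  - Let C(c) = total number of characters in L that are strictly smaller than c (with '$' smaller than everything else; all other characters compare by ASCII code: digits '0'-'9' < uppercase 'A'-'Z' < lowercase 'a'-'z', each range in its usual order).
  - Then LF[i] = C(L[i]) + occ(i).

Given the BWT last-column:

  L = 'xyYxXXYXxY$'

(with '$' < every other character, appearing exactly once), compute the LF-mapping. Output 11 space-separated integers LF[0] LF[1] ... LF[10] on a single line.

Answer: 7 10 4 8 1 2 5 3 9 6 0

Derivation:
Char counts: '$':1, 'X':3, 'Y':3, 'x':3, 'y':1
C (first-col start): C('$')=0, C('X')=1, C('Y')=4, C('x')=7, C('y')=10
L[0]='x': occ=0, LF[0]=C('x')+0=7+0=7
L[1]='y': occ=0, LF[1]=C('y')+0=10+0=10
L[2]='Y': occ=0, LF[2]=C('Y')+0=4+0=4
L[3]='x': occ=1, LF[3]=C('x')+1=7+1=8
L[4]='X': occ=0, LF[4]=C('X')+0=1+0=1
L[5]='X': occ=1, LF[5]=C('X')+1=1+1=2
L[6]='Y': occ=1, LF[6]=C('Y')+1=4+1=5
L[7]='X': occ=2, LF[7]=C('X')+2=1+2=3
L[8]='x': occ=2, LF[8]=C('x')+2=7+2=9
L[9]='Y': occ=2, LF[9]=C('Y')+2=4+2=6
L[10]='$': occ=0, LF[10]=C('$')+0=0+0=0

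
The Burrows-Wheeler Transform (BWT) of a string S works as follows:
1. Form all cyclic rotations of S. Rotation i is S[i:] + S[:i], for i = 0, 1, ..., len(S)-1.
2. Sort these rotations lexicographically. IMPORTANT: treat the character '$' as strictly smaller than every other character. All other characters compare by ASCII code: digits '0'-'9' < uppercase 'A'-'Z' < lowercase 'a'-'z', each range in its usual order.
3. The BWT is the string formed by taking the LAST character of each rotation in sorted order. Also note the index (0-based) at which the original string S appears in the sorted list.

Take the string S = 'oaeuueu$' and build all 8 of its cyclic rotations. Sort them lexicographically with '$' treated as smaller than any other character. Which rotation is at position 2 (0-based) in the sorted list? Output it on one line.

All 8 rotations (rotation i = S[i:]+S[:i]):
  rot[0] = oaeuueu$
  rot[1] = aeuueu$o
  rot[2] = euueu$oa
  rot[3] = uueu$oae
  rot[4] = ueu$oaeu
  rot[5] = eu$oaeuu
  rot[6] = u$oaeuue
  rot[7] = $oaeuueu
Sorted (with $ < everything):
  sorted[0] = $oaeuueu
  sorted[1] = aeuueu$o
  sorted[2] = eu$oaeuu
  sorted[3] = euueu$oa
  sorted[4] = oaeuueu$
  sorted[5] = u$oaeuue
  sorted[6] = ueu$oaeu
  sorted[7] = uueu$oae
sorted[2] = eu$oaeuu

Answer: eu$oaeuu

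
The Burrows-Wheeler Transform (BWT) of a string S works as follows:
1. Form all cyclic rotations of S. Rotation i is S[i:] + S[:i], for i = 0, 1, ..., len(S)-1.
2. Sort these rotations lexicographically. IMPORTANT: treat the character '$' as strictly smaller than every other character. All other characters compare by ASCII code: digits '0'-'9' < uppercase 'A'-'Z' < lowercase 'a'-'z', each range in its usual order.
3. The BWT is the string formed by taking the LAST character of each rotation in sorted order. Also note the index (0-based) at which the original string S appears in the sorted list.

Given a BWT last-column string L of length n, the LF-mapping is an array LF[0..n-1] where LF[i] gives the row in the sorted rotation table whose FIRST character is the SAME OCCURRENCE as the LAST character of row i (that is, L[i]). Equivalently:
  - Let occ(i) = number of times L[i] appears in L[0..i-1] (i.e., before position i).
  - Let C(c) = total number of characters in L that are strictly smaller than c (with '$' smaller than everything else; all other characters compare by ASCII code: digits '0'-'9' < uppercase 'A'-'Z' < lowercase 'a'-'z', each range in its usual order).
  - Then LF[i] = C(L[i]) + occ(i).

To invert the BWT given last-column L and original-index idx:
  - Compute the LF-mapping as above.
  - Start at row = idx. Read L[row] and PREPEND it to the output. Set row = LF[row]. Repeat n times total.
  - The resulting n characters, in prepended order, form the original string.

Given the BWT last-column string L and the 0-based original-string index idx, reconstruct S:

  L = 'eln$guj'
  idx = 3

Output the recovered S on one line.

LF mapping: 1 4 5 0 2 6 3
Walk LF starting at row 3, prepending L[row]:
  step 1: row=3, L[3]='$', prepend. Next row=LF[3]=0
  step 2: row=0, L[0]='e', prepend. Next row=LF[0]=1
  step 3: row=1, L[1]='l', prepend. Next row=LF[1]=4
  step 4: row=4, L[4]='g', prepend. Next row=LF[4]=2
  step 5: row=2, L[2]='n', prepend. Next row=LF[2]=5
  step 6: row=5, L[5]='u', prepend. Next row=LF[5]=6
  step 7: row=6, L[6]='j', prepend. Next row=LF[6]=3
Reversed output: jungle$

Answer: jungle$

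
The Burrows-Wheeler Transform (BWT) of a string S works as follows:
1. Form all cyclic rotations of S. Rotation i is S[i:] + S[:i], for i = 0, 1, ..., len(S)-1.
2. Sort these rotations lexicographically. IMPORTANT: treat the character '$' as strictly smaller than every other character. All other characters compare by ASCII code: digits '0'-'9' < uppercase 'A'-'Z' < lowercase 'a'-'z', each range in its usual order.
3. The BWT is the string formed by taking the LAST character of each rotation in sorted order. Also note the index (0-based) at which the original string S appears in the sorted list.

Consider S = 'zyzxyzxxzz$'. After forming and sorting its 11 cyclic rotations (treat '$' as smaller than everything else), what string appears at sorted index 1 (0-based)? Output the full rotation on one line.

All 11 rotations (rotation i = S[i:]+S[:i]):
  rot[0] = zyzxyzxxzz$
  rot[1] = yzxyzxxzz$z
  rot[2] = zxyzxxzz$zy
  rot[3] = xyzxxzz$zyz
  rot[4] = yzxxzz$zyzx
  rot[5] = zxxzz$zyzxy
  rot[6] = xxzz$zyzxyz
  rot[7] = xzz$zyzxyzx
  rot[8] = zz$zyzxyzxx
  rot[9] = z$zyzxyzxxz
  rot[10] = $zyzxyzxxzz
Sorted (with $ < everything):
  sorted[0] = $zyzxyzxxzz
  sorted[1] = xxzz$zyzxyz
  sorted[2] = xyzxxzz$zyz
  sorted[3] = xzz$zyzxyzx
  sorted[4] = yzxxzz$zyzx
  sorted[5] = yzxyzxxzz$z
  sorted[6] = z$zyzxyzxxz
  sorted[7] = zxxzz$zyzxy
  sorted[8] = zxyzxxzz$zy
  sorted[9] = zyzxyzxxzz$
  sorted[10] = zz$zyzxyzxx
sorted[1] = xxzz$zyzxyz

Answer: xxzz$zyzxyz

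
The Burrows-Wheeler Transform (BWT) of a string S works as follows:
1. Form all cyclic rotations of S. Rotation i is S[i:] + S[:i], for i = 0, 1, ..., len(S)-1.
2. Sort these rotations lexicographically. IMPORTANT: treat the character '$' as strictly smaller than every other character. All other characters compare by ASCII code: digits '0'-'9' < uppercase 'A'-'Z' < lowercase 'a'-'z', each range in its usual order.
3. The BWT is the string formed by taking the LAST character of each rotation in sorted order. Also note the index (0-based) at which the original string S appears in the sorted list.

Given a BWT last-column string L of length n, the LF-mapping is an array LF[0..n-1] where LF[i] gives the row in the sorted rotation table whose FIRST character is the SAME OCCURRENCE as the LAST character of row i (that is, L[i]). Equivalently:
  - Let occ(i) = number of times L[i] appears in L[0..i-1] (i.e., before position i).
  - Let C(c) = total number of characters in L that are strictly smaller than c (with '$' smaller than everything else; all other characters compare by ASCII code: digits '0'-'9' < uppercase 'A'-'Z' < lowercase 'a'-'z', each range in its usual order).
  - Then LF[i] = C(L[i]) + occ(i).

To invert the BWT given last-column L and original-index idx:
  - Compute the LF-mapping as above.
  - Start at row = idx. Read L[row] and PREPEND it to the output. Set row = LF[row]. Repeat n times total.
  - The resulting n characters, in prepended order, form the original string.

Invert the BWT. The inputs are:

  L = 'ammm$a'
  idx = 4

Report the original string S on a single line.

Answer: mamma$

Derivation:
LF mapping: 1 3 4 5 0 2
Walk LF starting at row 4, prepending L[row]:
  step 1: row=4, L[4]='$', prepend. Next row=LF[4]=0
  step 2: row=0, L[0]='a', prepend. Next row=LF[0]=1
  step 3: row=1, L[1]='m', prepend. Next row=LF[1]=3
  step 4: row=3, L[3]='m', prepend. Next row=LF[3]=5
  step 5: row=5, L[5]='a', prepend. Next row=LF[5]=2
  step 6: row=2, L[2]='m', prepend. Next row=LF[2]=4
Reversed output: mamma$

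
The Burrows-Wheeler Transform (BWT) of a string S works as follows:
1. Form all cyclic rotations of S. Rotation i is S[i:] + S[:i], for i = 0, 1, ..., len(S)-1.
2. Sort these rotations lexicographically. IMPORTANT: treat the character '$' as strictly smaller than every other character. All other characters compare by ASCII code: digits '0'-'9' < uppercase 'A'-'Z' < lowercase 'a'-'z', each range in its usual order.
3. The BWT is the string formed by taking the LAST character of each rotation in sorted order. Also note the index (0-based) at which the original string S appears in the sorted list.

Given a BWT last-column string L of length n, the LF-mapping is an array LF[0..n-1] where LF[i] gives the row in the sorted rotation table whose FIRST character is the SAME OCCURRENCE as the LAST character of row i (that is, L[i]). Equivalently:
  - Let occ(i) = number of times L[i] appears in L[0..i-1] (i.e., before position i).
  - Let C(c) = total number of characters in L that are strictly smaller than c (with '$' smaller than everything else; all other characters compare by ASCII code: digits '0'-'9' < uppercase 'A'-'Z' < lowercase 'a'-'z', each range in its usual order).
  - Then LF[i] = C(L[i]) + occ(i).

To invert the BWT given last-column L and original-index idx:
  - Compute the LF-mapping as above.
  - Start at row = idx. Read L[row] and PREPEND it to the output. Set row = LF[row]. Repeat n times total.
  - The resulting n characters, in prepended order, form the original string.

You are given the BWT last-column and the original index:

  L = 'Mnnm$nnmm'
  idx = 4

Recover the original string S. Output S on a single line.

Answer: mnnmmnnM$

Derivation:
LF mapping: 1 5 6 2 0 7 8 3 4
Walk LF starting at row 4, prepending L[row]:
  step 1: row=4, L[4]='$', prepend. Next row=LF[4]=0
  step 2: row=0, L[0]='M', prepend. Next row=LF[0]=1
  step 3: row=1, L[1]='n', prepend. Next row=LF[1]=5
  step 4: row=5, L[5]='n', prepend. Next row=LF[5]=7
  step 5: row=7, L[7]='m', prepend. Next row=LF[7]=3
  step 6: row=3, L[3]='m', prepend. Next row=LF[3]=2
  step 7: row=2, L[2]='n', prepend. Next row=LF[2]=6
  step 8: row=6, L[6]='n', prepend. Next row=LF[6]=8
  step 9: row=8, L[8]='m', prepend. Next row=LF[8]=4
Reversed output: mnnmmnnM$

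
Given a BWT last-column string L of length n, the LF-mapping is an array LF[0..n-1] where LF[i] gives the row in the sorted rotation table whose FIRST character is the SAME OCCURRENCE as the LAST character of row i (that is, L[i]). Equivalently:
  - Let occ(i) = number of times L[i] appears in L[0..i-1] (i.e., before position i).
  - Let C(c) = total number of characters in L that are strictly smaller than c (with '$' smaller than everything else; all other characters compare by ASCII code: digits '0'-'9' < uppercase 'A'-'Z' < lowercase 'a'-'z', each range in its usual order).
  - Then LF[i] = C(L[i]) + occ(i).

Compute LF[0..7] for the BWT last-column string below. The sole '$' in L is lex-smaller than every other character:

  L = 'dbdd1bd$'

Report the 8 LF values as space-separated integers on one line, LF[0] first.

Char counts: '$':1, '1':1, 'b':2, 'd':4
C (first-col start): C('$')=0, C('1')=1, C('b')=2, C('d')=4
L[0]='d': occ=0, LF[0]=C('d')+0=4+0=4
L[1]='b': occ=0, LF[1]=C('b')+0=2+0=2
L[2]='d': occ=1, LF[2]=C('d')+1=4+1=5
L[3]='d': occ=2, LF[3]=C('d')+2=4+2=6
L[4]='1': occ=0, LF[4]=C('1')+0=1+0=1
L[5]='b': occ=1, LF[5]=C('b')+1=2+1=3
L[6]='d': occ=3, LF[6]=C('d')+3=4+3=7
L[7]='$': occ=0, LF[7]=C('$')+0=0+0=0

Answer: 4 2 5 6 1 3 7 0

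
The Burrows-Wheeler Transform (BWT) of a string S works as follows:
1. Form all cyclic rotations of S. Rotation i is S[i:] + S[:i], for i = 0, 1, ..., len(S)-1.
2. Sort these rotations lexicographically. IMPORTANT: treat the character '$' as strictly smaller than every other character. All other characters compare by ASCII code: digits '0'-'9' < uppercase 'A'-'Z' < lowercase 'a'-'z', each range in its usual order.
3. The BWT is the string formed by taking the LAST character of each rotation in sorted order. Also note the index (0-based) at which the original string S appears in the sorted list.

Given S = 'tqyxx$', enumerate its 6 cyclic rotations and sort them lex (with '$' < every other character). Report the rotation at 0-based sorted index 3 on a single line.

All 6 rotations (rotation i = S[i:]+S[:i]):
  rot[0] = tqyxx$
  rot[1] = qyxx$t
  rot[2] = yxx$tq
  rot[3] = xx$tqy
  rot[4] = x$tqyx
  rot[5] = $tqyxx
Sorted (with $ < everything):
  sorted[0] = $tqyxx
  sorted[1] = qyxx$t
  sorted[2] = tqyxx$
  sorted[3] = x$tqyx
  sorted[4] = xx$tqy
  sorted[5] = yxx$tq
sorted[3] = x$tqyx

Answer: x$tqyx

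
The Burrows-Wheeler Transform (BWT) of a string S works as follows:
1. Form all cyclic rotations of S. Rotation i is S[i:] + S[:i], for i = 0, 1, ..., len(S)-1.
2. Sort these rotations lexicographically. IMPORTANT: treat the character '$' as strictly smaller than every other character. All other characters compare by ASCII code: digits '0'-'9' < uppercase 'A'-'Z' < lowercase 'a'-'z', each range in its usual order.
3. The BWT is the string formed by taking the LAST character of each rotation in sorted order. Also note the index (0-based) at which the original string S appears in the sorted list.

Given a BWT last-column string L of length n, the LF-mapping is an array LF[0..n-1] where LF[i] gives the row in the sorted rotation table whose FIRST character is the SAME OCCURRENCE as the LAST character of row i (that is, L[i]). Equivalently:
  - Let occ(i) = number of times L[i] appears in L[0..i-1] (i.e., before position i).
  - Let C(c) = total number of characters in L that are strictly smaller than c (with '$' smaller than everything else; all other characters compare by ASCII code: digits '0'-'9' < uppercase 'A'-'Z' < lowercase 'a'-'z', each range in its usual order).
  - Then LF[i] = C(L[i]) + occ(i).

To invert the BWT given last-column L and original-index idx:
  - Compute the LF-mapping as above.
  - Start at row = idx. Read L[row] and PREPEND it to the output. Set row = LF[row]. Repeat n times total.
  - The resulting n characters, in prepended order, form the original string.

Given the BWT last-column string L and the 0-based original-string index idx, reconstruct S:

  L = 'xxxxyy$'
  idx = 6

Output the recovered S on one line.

Answer: yyxxxx$

Derivation:
LF mapping: 1 2 3 4 5 6 0
Walk LF starting at row 6, prepending L[row]:
  step 1: row=6, L[6]='$', prepend. Next row=LF[6]=0
  step 2: row=0, L[0]='x', prepend. Next row=LF[0]=1
  step 3: row=1, L[1]='x', prepend. Next row=LF[1]=2
  step 4: row=2, L[2]='x', prepend. Next row=LF[2]=3
  step 5: row=3, L[3]='x', prepend. Next row=LF[3]=4
  step 6: row=4, L[4]='y', prepend. Next row=LF[4]=5
  step 7: row=5, L[5]='y', prepend. Next row=LF[5]=6
Reversed output: yyxxxx$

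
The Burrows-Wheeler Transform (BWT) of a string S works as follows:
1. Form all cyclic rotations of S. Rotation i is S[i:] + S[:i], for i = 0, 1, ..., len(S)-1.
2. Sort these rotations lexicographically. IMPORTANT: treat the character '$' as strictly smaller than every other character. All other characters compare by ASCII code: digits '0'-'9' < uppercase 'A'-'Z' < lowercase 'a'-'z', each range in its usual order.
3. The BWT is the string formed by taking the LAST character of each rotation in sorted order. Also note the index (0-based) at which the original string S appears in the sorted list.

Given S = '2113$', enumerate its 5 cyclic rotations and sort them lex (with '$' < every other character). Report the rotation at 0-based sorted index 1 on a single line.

All 5 rotations (rotation i = S[i:]+S[:i]):
  rot[0] = 2113$
  rot[1] = 113$2
  rot[2] = 13$21
  rot[3] = 3$211
  rot[4] = $2113
Sorted (with $ < everything):
  sorted[0] = $2113
  sorted[1] = 113$2
  sorted[2] = 13$21
  sorted[3] = 2113$
  sorted[4] = 3$211
sorted[1] = 113$2

Answer: 113$2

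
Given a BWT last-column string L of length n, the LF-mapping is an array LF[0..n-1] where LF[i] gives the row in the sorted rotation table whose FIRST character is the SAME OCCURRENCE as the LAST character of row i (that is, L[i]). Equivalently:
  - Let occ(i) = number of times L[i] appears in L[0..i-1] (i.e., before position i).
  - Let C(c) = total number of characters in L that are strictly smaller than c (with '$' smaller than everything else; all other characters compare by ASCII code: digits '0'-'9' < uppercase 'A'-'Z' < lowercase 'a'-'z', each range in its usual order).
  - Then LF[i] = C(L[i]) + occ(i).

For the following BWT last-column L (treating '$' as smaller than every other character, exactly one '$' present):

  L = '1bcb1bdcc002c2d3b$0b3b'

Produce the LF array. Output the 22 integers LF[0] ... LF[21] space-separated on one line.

Char counts: '$':1, '0':3, '1':2, '2':2, '3':2, 'b':6, 'c':4, 'd':2
C (first-col start): C('$')=0, C('0')=1, C('1')=4, C('2')=6, C('3')=8, C('b')=10, C('c')=16, C('d')=20
L[0]='1': occ=0, LF[0]=C('1')+0=4+0=4
L[1]='b': occ=0, LF[1]=C('b')+0=10+0=10
L[2]='c': occ=0, LF[2]=C('c')+0=16+0=16
L[3]='b': occ=1, LF[3]=C('b')+1=10+1=11
L[4]='1': occ=1, LF[4]=C('1')+1=4+1=5
L[5]='b': occ=2, LF[5]=C('b')+2=10+2=12
L[6]='d': occ=0, LF[6]=C('d')+0=20+0=20
L[7]='c': occ=1, LF[7]=C('c')+1=16+1=17
L[8]='c': occ=2, LF[8]=C('c')+2=16+2=18
L[9]='0': occ=0, LF[9]=C('0')+0=1+0=1
L[10]='0': occ=1, LF[10]=C('0')+1=1+1=2
L[11]='2': occ=0, LF[11]=C('2')+0=6+0=6
L[12]='c': occ=3, LF[12]=C('c')+3=16+3=19
L[13]='2': occ=1, LF[13]=C('2')+1=6+1=7
L[14]='d': occ=1, LF[14]=C('d')+1=20+1=21
L[15]='3': occ=0, LF[15]=C('3')+0=8+0=8
L[16]='b': occ=3, LF[16]=C('b')+3=10+3=13
L[17]='$': occ=0, LF[17]=C('$')+0=0+0=0
L[18]='0': occ=2, LF[18]=C('0')+2=1+2=3
L[19]='b': occ=4, LF[19]=C('b')+4=10+4=14
L[20]='3': occ=1, LF[20]=C('3')+1=8+1=9
L[21]='b': occ=5, LF[21]=C('b')+5=10+5=15

Answer: 4 10 16 11 5 12 20 17 18 1 2 6 19 7 21 8 13 0 3 14 9 15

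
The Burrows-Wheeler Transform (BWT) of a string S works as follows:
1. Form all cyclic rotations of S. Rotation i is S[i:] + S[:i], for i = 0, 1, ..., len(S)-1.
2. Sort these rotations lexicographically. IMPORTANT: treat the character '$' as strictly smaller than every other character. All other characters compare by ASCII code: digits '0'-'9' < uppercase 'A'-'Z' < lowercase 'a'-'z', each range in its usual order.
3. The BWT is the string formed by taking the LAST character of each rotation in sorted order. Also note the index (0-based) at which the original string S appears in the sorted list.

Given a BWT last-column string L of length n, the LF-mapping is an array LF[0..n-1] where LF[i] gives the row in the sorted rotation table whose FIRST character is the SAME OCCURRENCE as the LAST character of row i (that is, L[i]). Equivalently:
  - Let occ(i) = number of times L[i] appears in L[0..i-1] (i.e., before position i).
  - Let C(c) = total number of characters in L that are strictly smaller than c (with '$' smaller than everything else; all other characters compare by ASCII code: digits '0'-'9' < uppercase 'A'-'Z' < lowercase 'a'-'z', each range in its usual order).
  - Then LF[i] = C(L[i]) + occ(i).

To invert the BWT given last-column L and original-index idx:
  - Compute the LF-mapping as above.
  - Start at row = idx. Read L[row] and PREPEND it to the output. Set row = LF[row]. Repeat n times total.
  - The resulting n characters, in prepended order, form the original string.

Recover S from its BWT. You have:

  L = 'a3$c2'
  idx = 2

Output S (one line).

Answer: 32ca$

Derivation:
LF mapping: 3 2 0 4 1
Walk LF starting at row 2, prepending L[row]:
  step 1: row=2, L[2]='$', prepend. Next row=LF[2]=0
  step 2: row=0, L[0]='a', prepend. Next row=LF[0]=3
  step 3: row=3, L[3]='c', prepend. Next row=LF[3]=4
  step 4: row=4, L[4]='2', prepend. Next row=LF[4]=1
  step 5: row=1, L[1]='3', prepend. Next row=LF[1]=2
Reversed output: 32ca$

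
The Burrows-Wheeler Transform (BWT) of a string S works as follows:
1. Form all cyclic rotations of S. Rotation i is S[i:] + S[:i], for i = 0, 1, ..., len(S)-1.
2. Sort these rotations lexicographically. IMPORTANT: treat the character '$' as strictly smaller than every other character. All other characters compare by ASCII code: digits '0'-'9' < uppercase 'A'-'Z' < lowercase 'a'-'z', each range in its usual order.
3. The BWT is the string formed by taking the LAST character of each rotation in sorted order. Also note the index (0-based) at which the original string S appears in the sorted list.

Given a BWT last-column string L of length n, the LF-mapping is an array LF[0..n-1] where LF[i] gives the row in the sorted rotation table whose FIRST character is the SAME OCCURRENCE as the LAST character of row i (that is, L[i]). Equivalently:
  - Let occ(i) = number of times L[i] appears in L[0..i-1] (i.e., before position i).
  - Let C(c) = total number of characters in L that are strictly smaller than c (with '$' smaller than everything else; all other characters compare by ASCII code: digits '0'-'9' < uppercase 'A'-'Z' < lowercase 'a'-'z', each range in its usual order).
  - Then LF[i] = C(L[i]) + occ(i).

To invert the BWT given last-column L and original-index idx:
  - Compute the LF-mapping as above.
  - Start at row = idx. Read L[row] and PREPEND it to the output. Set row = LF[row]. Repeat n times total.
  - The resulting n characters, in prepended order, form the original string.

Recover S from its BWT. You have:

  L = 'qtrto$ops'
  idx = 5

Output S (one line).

Answer: rostptoq$

Derivation:
LF mapping: 4 7 5 8 1 0 2 3 6
Walk LF starting at row 5, prepending L[row]:
  step 1: row=5, L[5]='$', prepend. Next row=LF[5]=0
  step 2: row=0, L[0]='q', prepend. Next row=LF[0]=4
  step 3: row=4, L[4]='o', prepend. Next row=LF[4]=1
  step 4: row=1, L[1]='t', prepend. Next row=LF[1]=7
  step 5: row=7, L[7]='p', prepend. Next row=LF[7]=3
  step 6: row=3, L[3]='t', prepend. Next row=LF[3]=8
  step 7: row=8, L[8]='s', prepend. Next row=LF[8]=6
  step 8: row=6, L[6]='o', prepend. Next row=LF[6]=2
  step 9: row=2, L[2]='r', prepend. Next row=LF[2]=5
Reversed output: rostptoq$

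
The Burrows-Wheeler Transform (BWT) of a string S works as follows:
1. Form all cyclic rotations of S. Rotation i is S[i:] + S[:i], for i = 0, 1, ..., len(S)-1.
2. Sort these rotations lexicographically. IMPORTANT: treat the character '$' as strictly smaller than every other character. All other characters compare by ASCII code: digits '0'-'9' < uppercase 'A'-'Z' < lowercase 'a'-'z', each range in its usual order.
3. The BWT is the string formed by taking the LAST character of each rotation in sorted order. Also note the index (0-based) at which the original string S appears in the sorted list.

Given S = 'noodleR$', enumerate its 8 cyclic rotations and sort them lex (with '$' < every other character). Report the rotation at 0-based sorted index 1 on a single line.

All 8 rotations (rotation i = S[i:]+S[:i]):
  rot[0] = noodleR$
  rot[1] = oodleR$n
  rot[2] = odleR$no
  rot[3] = dleR$noo
  rot[4] = leR$nood
  rot[5] = eR$noodl
  rot[6] = R$noodle
  rot[7] = $noodleR
Sorted (with $ < everything):
  sorted[0] = $noodleR
  sorted[1] = R$noodle
  sorted[2] = dleR$noo
  sorted[3] = eR$noodl
  sorted[4] = leR$nood
  sorted[5] = noodleR$
  sorted[6] = odleR$no
  sorted[7] = oodleR$n
sorted[1] = R$noodle

Answer: R$noodle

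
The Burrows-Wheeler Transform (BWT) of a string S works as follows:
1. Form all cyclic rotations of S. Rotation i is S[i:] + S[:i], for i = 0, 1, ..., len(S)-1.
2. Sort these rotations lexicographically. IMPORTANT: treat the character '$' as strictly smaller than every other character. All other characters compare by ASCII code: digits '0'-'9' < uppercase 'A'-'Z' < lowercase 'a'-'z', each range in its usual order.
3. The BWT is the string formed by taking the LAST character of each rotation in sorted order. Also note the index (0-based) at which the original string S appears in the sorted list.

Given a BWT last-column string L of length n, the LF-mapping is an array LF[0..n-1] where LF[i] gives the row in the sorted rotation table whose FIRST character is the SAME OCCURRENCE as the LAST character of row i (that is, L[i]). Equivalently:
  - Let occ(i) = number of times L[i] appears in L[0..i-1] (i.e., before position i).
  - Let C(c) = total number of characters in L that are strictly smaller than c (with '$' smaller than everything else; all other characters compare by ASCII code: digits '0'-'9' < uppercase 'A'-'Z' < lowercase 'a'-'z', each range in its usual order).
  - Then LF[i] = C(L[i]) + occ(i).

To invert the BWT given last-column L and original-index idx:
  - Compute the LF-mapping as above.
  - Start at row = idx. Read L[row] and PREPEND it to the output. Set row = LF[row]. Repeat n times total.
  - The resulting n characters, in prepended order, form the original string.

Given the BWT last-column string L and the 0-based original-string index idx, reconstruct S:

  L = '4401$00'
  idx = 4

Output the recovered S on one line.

LF mapping: 5 6 1 4 0 2 3
Walk LF starting at row 4, prepending L[row]:
  step 1: row=4, L[4]='$', prepend. Next row=LF[4]=0
  step 2: row=0, L[0]='4', prepend. Next row=LF[0]=5
  step 3: row=5, L[5]='0', prepend. Next row=LF[5]=2
  step 4: row=2, L[2]='0', prepend. Next row=LF[2]=1
  step 5: row=1, L[1]='4', prepend. Next row=LF[1]=6
  step 6: row=6, L[6]='0', prepend. Next row=LF[6]=3
  step 7: row=3, L[3]='1', prepend. Next row=LF[3]=4
Reversed output: 104004$

Answer: 104004$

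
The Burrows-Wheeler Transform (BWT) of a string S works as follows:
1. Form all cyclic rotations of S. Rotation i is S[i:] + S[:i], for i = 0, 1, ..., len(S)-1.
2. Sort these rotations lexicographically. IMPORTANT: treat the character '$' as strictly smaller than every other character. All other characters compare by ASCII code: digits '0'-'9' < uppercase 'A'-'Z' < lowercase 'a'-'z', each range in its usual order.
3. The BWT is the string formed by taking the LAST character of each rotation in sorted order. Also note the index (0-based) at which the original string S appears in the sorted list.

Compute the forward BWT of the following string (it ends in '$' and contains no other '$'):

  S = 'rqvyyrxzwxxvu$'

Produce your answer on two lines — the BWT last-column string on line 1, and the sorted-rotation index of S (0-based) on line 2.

Answer: ur$yvxqzxwryvx
2

Derivation:
All 14 rotations (rotation i = S[i:]+S[:i]):
  rot[0] = rqvyyrxzwxxvu$
  rot[1] = qvyyrxzwxxvu$r
  rot[2] = vyyrxzwxxvu$rq
  rot[3] = yyrxzwxxvu$rqv
  rot[4] = yrxzwxxvu$rqvy
  rot[5] = rxzwxxvu$rqvyy
  rot[6] = xzwxxvu$rqvyyr
  rot[7] = zwxxvu$rqvyyrx
  rot[8] = wxxvu$rqvyyrxz
  rot[9] = xxvu$rqvyyrxzw
  rot[10] = xvu$rqvyyrxzwx
  rot[11] = vu$rqvyyrxzwxx
  rot[12] = u$rqvyyrxzwxxv
  rot[13] = $rqvyyrxzwxxvu
Sorted (with $ < everything):
  sorted[0] = $rqvyyrxzwxxvu  (last char: 'u')
  sorted[1] = qvyyrxzwxxvu$r  (last char: 'r')
  sorted[2] = rqvyyrxzwxxvu$  (last char: '$')
  sorted[3] = rxzwxxvu$rqvyy  (last char: 'y')
  sorted[4] = u$rqvyyrxzwxxv  (last char: 'v')
  sorted[5] = vu$rqvyyrxzwxx  (last char: 'x')
  sorted[6] = vyyrxzwxxvu$rq  (last char: 'q')
  sorted[7] = wxxvu$rqvyyrxz  (last char: 'z')
  sorted[8] = xvu$rqvyyrxzwx  (last char: 'x')
  sorted[9] = xxvu$rqvyyrxzw  (last char: 'w')
  sorted[10] = xzwxxvu$rqvyyr  (last char: 'r')
  sorted[11] = yrxzwxxvu$rqvy  (last char: 'y')
  sorted[12] = yyrxzwxxvu$rqv  (last char: 'v')
  sorted[13] = zwxxvu$rqvyyrx  (last char: 'x')
Last column: ur$yvxqzxwryvx
Original string S is at sorted index 2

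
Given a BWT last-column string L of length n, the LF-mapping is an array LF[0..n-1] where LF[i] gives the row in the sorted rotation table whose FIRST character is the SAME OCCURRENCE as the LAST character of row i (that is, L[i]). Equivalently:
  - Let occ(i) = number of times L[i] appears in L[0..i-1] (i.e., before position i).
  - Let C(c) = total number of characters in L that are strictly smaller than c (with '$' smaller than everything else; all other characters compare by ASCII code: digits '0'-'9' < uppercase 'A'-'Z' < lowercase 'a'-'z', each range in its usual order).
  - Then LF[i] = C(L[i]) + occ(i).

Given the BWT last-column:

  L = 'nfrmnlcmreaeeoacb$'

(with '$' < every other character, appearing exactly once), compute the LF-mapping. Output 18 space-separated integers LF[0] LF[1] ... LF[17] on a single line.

Answer: 13 9 16 11 14 10 4 12 17 6 1 7 8 15 2 5 3 0

Derivation:
Char counts: '$':1, 'a':2, 'b':1, 'c':2, 'e':3, 'f':1, 'l':1, 'm':2, 'n':2, 'o':1, 'r':2
C (first-col start): C('$')=0, C('a')=1, C('b')=3, C('c')=4, C('e')=6, C('f')=9, C('l')=10, C('m')=11, C('n')=13, C('o')=15, C('r')=16
L[0]='n': occ=0, LF[0]=C('n')+0=13+0=13
L[1]='f': occ=0, LF[1]=C('f')+0=9+0=9
L[2]='r': occ=0, LF[2]=C('r')+0=16+0=16
L[3]='m': occ=0, LF[3]=C('m')+0=11+0=11
L[4]='n': occ=1, LF[4]=C('n')+1=13+1=14
L[5]='l': occ=0, LF[5]=C('l')+0=10+0=10
L[6]='c': occ=0, LF[6]=C('c')+0=4+0=4
L[7]='m': occ=1, LF[7]=C('m')+1=11+1=12
L[8]='r': occ=1, LF[8]=C('r')+1=16+1=17
L[9]='e': occ=0, LF[9]=C('e')+0=6+0=6
L[10]='a': occ=0, LF[10]=C('a')+0=1+0=1
L[11]='e': occ=1, LF[11]=C('e')+1=6+1=7
L[12]='e': occ=2, LF[12]=C('e')+2=6+2=8
L[13]='o': occ=0, LF[13]=C('o')+0=15+0=15
L[14]='a': occ=1, LF[14]=C('a')+1=1+1=2
L[15]='c': occ=1, LF[15]=C('c')+1=4+1=5
L[16]='b': occ=0, LF[16]=C('b')+0=3+0=3
L[17]='$': occ=0, LF[17]=C('$')+0=0+0=0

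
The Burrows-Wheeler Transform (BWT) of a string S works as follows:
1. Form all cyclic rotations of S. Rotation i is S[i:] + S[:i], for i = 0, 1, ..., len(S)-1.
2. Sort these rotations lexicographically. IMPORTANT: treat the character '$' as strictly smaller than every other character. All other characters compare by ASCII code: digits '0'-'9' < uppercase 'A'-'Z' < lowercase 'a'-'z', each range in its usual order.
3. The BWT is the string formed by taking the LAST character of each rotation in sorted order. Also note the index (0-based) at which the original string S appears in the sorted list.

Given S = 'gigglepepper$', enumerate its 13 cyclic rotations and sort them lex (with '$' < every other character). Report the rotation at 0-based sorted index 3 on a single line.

Answer: er$gigglepepp

Derivation:
All 13 rotations (rotation i = S[i:]+S[:i]):
  rot[0] = gigglepepper$
  rot[1] = igglepepper$g
  rot[2] = gglepepper$gi
  rot[3] = glepepper$gig
  rot[4] = lepepper$gigg
  rot[5] = epepper$giggl
  rot[6] = pepper$giggle
  rot[7] = epper$gigglep
  rot[8] = pper$gigglepe
  rot[9] = per$gigglepep
  rot[10] = er$gigglepepp
  rot[11] = r$gigglepeppe
  rot[12] = $gigglepepper
Sorted (with $ < everything):
  sorted[0] = $gigglepepper
  sorted[1] = epepper$giggl
  sorted[2] = epper$gigglep
  sorted[3] = er$gigglepepp
  sorted[4] = gglepepper$gi
  sorted[5] = gigglepepper$
  sorted[6] = glepepper$gig
  sorted[7] = igglepepper$g
  sorted[8] = lepepper$gigg
  sorted[9] = pepper$giggle
  sorted[10] = per$gigglepep
  sorted[11] = pper$gigglepe
  sorted[12] = r$gigglepeppe
sorted[3] = er$gigglepepp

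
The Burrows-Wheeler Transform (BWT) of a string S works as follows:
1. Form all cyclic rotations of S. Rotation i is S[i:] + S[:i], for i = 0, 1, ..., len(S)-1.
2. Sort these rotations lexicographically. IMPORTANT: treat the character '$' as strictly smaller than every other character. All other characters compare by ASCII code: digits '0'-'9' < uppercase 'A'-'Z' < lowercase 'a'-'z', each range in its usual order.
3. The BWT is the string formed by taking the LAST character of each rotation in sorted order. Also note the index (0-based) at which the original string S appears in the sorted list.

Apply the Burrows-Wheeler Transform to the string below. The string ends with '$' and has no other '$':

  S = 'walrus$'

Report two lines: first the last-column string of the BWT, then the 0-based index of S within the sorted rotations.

All 7 rotations (rotation i = S[i:]+S[:i]):
  rot[0] = walrus$
  rot[1] = alrus$w
  rot[2] = lrus$wa
  rot[3] = rus$wal
  rot[4] = us$walr
  rot[5] = s$walru
  rot[6] = $walrus
Sorted (with $ < everything):
  sorted[0] = $walrus  (last char: 's')
  sorted[1] = alrus$w  (last char: 'w')
  sorted[2] = lrus$wa  (last char: 'a')
  sorted[3] = rus$wal  (last char: 'l')
  sorted[4] = s$walru  (last char: 'u')
  sorted[5] = us$walr  (last char: 'r')
  sorted[6] = walrus$  (last char: '$')
Last column: swalur$
Original string S is at sorted index 6

Answer: swalur$
6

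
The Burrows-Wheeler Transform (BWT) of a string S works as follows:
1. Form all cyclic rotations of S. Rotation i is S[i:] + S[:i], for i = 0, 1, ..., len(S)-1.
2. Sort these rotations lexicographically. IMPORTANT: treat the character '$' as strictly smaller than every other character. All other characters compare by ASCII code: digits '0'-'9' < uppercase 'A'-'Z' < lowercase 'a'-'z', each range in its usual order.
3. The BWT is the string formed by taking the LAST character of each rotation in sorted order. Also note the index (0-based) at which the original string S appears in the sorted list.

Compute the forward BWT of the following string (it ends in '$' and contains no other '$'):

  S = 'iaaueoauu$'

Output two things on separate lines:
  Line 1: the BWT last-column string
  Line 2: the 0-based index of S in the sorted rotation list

Answer: uiaou$euaa
5

Derivation:
All 10 rotations (rotation i = S[i:]+S[:i]):
  rot[0] = iaaueoauu$
  rot[1] = aaueoauu$i
  rot[2] = aueoauu$ia
  rot[3] = ueoauu$iaa
  rot[4] = eoauu$iaau
  rot[5] = oauu$iaaue
  rot[6] = auu$iaaueo
  rot[7] = uu$iaaueoa
  rot[8] = u$iaaueoau
  rot[9] = $iaaueoauu
Sorted (with $ < everything):
  sorted[0] = $iaaueoauu  (last char: 'u')
  sorted[1] = aaueoauu$i  (last char: 'i')
  sorted[2] = aueoauu$ia  (last char: 'a')
  sorted[3] = auu$iaaueo  (last char: 'o')
  sorted[4] = eoauu$iaau  (last char: 'u')
  sorted[5] = iaaueoauu$  (last char: '$')
  sorted[6] = oauu$iaaue  (last char: 'e')
  sorted[7] = u$iaaueoau  (last char: 'u')
  sorted[8] = ueoauu$iaa  (last char: 'a')
  sorted[9] = uu$iaaueoa  (last char: 'a')
Last column: uiaou$euaa
Original string S is at sorted index 5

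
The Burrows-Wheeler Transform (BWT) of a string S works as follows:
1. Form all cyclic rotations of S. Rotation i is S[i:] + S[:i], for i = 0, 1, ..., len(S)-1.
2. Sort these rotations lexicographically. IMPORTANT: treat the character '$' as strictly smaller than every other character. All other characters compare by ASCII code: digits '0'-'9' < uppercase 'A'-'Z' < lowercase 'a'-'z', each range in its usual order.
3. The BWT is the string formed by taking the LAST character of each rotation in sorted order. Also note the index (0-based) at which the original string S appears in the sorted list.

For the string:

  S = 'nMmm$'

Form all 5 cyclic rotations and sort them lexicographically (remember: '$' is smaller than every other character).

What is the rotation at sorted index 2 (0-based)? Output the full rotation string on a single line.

Answer: m$nMm

Derivation:
All 5 rotations (rotation i = S[i:]+S[:i]):
  rot[0] = nMmm$
  rot[1] = Mmm$n
  rot[2] = mm$nM
  rot[3] = m$nMm
  rot[4] = $nMmm
Sorted (with $ < everything):
  sorted[0] = $nMmm
  sorted[1] = Mmm$n
  sorted[2] = m$nMm
  sorted[3] = mm$nM
  sorted[4] = nMmm$
sorted[2] = m$nMm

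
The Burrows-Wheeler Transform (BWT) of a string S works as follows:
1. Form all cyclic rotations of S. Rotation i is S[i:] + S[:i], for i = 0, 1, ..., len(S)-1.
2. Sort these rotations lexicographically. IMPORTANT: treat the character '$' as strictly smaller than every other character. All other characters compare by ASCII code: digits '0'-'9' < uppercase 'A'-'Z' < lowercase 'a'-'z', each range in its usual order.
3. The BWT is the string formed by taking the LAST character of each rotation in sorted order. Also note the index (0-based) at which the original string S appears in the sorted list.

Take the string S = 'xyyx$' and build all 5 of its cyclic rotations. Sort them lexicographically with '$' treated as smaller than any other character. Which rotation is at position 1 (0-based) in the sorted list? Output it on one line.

All 5 rotations (rotation i = S[i:]+S[:i]):
  rot[0] = xyyx$
  rot[1] = yyx$x
  rot[2] = yx$xy
  rot[3] = x$xyy
  rot[4] = $xyyx
Sorted (with $ < everything):
  sorted[0] = $xyyx
  sorted[1] = x$xyy
  sorted[2] = xyyx$
  sorted[3] = yx$xy
  sorted[4] = yyx$x
sorted[1] = x$xyy

Answer: x$xyy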